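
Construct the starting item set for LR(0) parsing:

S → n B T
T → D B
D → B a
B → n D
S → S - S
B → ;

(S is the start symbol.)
{ [S → . S - S], [S → . n B T], [S' → . S] }

First, augment the grammar with S' → S
I₀ = CLOSURE({ [S' → . S] }):
  [S' → . S] has the dot before S: add [S → . n B T], [S → . S - S]
No further items can be added.

I₀ = { [S → . S - S], [S → . n B T], [S' → . S] }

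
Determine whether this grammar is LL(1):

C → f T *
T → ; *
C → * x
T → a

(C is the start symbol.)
Yes, the grammar is LL(1).

A grammar is LL(1) if for each non-terminal N with multiple productions, the predict sets of those productions are pairwise disjoint, where PREDICT(N → α) = (FIRST(α) \ {ε}) ∪ (FOLLOW(N) if α ⇒* ε).

For C:
  PREDICT(C → f T '*') = { 'f' }
  PREDICT(C → '*' x) = { '*' }
For T:
  PREDICT(T → ';' '*') = { ';' }
  PREDICT(T → a) = { 'a' }

All predict sets are disjoint. The grammar IS LL(1).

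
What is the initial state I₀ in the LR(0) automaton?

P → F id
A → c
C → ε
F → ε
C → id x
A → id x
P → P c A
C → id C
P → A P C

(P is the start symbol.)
First, augment the grammar with P' → P
I₀ = CLOSURE({ [P' → . P] }):
  [P' → . P] has the dot before P: add [P → . F id], [P → . P c A], [P → . A P C]
  [P → . F id] has the dot before F: add [F → .]
  [P → . A P C] has the dot before A: add [A → . c], [A → . id x]
No further items can be added.

I₀ = { [A → . c], [A → . id x], [F → .], [P → . A P C], [P → . F id], [P → . P c A], [P' → . P] }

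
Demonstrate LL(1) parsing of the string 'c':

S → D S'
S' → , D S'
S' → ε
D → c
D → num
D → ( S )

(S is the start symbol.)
Stack is shown with the top on the left.

Stack   Input  Action
---------------------
S $     c $    output S → D S'
D S' $  c $    output D → c
c S' $  c $    match 'c'
S' $    $      output S' → ε
$       $      accept

The string is accepted.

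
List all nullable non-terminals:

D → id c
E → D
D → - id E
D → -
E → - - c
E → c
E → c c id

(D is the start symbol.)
None

A non-terminal is nullable if it can derive ε (the empty string): either it has an ε-production, or it has a production whose right-hand side consists entirely of nullable non-terminals.

There are no ε-productions, so no non-terminal can derive ε.
No non-terminals are nullable.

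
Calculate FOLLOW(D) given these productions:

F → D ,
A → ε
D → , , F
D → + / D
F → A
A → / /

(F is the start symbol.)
In F → D ,: D is followed by ',', add FIRST(',') \ {ε} = { ',' }
In D → + / D: D is at the end; this adds FOLLOW(D) to itself — nothing new

Taking the union: FOLLOW(D) = { ',' }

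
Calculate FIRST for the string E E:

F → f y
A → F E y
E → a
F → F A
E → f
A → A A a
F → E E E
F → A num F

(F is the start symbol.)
{ 'a', 'f' }

FIRST sets of the non-terminals involved (from the grammar, by fixed-point iteration):
  FIRST(E) = { 'a', 'f' }

To compute FIRST(E E), process the symbols left to right:
Symbol E is a non-terminal. Add FIRST(E) \ {ε} = { 'a', 'f' }
E is not nullable (ε ∉ FIRST(E)), so stop here.
FIRST(E E) = { 'a', 'f' }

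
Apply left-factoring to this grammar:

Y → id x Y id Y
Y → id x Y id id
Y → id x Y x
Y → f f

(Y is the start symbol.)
Y → id x Y Y'
Y' → id Y''
Y'' → Y
Y'' → id
Y' → x
Y → f f

Left-factoring transforms A → αβ₁ | αβ₂ into A → αA' and A' → β₁ | β₂
(α is the longest common prefix among the alternatives). Repeat until
no nonterminal has two alternatives with a common prefix.

Round 1: Y has alternatives sharing prefix 'id x Y'. Introduce Y': Y → id x Y Y'
  Add: Y' → id Y
  Add: Y' → id id
  Add: Y' → x

Round 2: Y' has alternatives sharing prefix 'id'. Introduce Y'': Y' → id Y''
  Add: Y'' → Y
  Add: Y'' → id

No remaining common prefixes — done.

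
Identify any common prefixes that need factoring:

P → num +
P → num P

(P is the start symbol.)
Yes, P has productions with common prefix 'num'

Left-factoring is needed when two productions for the same non-terminal
share a common prefix on the right-hand side.

Productions for P:
  P → num +
  P → num P

Found common prefix 'num' in productions for P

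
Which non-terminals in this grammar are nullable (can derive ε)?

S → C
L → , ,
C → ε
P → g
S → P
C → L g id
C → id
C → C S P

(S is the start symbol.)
ε-productions: C → ε
So C is immediately nullable.
S → C: every symbol on the right is nullable, so S is nullable too.
No further non-terminal can be added: every production for the remaining non-terminals contains a terminal or a non-nullable non-terminal.
Nullable = { 'C', 'S' }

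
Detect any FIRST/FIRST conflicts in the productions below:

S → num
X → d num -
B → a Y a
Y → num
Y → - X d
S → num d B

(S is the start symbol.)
Yes. S → num / S → num d B on { 'num' }

Productions for S:
  S → num: FIRST = { 'num' }
  S → num d B: FIRST = { 'num' }
Productions for Y:
  Y → num: FIRST = { 'num' }
  Y → - X d: FIRST = { '-' }
X, B have only one production, so no FIRST/FIRST conflict is possible there.

Conflict for S: S → num and S → num d B
  Overlap: { 'num' }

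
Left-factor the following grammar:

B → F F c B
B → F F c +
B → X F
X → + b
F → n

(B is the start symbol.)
B → F F c B'
B' → B
B' → +
B → X F
X → + b
F → n

Left-factoring transforms A → αβ₁ | αβ₂ into A → αA' and A' → β₁ | β₂
(α is the longest common prefix among the alternatives). Repeat until
no nonterminal has two alternatives with a common prefix.

Round 1: B has alternatives sharing prefix 'F F c'. Introduce B': B → F F c B'
  Add: B' → B
  Add: B' → +

No remaining common prefixes — done.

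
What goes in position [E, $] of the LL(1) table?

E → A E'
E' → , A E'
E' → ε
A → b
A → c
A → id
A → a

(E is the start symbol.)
Empty (error entry)

To find M[E, $], we find productions for E where $ is in the predict set (PREDICT(N → α) = (FIRST(α) \ {ε}) ∪ (FOLLOW(N) if α ⇒* ε)).

Relevant sets:
  FIRST(A) = { 'a', 'b', 'c', 'id' }

E → A E': PREDICT = { 'a', 'b', 'c', 'id' }

M[E, $] is empty (no production applies)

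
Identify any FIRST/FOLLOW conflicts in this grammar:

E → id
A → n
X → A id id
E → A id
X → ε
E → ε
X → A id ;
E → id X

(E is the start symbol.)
No FIRST/FOLLOW conflicts.

Nullable non-terminals: E, X.
FIRST sets used below: FIRST(A) = { 'n' }

E: nullable alternative(s) E → ε; FOLLOW(E) = { $ }
  E → id: FIRST \ {ε} = { 'id' } — disjoint from FOLLOW(E)
  E → A id: FIRST \ {ε} = { 'n' } — disjoint from FOLLOW(E)
  E → ε: FIRST \ {ε} = { } — this is the only nullable alternative, skip
  E → id X: FIRST \ {ε} = { 'id' } — disjoint from FOLLOW(E)

X: nullable alternative(s) X → ε; FOLLOW(X) = { $ }
  X → A id id: FIRST \ {ε} = { 'n' } — disjoint from FOLLOW(X)
  X → ε: FIRST \ {ε} = { } — this is the only nullable alternative, skip
  X → A id ;: FIRST \ {ε} = { 'n' } — disjoint from FOLLOW(X)

A has no nullable alternative, so no FIRST/FOLLOW check is needed there.

No FIRST/FOLLOW conflicts found.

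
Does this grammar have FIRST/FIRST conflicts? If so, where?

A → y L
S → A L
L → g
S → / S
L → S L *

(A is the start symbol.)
FIRST sets of the non-terminals at (or reachable through a nullable prefix from) the front of some alternative:
  FIRST(A) = { 'y' }
  FIRST(S) = { '/', 'y' }

Productions for S:
  S → A L: FIRST = { 'y' }
  S → / S: FIRST = { '/' }
Productions for L:
  L → g: FIRST = { 'g' }
  L → S L *: FIRST = { '/', 'y' }
A has only one production, so no FIRST/FIRST conflict is possible there.

All alternatives of each non-terminal have pairwise disjoint FIRST sets.

Answer: No FIRST/FIRST conflicts.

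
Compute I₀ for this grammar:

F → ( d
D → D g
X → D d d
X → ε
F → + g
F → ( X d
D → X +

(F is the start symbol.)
First, augment the grammar with F' → F
I₀ = CLOSURE({ [F' → . F] }):
  [F' → . F] has the dot before F: add [F → . ( d], [F → . + g], [F → . ( X d]
No further items can be added.

I₀ = { [F → . ( X d], [F → . ( d], [F → . + g], [F' → . F] }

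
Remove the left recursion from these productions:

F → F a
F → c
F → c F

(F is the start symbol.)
F → c F'
F → c F F'
F' → a F'
F' → ε

F is directly left-recursive. The standard transformation for
  A → A α₁ | ... | A α_m | β₁ | ... | β_n
is
  A  → β₁ A' | ... | β_n A'
  A' → α₁ A' | ... | α_m A' | ε

F → c becomes F → c F'
F → c F becomes F → c F F'
F → F a becomes F' → a F'
Add F' → ε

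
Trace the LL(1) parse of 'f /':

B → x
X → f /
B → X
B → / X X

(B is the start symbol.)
LL(1) parsing maintains a stack (initially the start symbol over $) and the input. At each step: if the stack top is a terminal, match it against the current input token; if it is a non-terminal N, replace it with the RHS of M[N, lookahead] (the unique production whose predict set contains the lookahead).

Stack is shown with the top on the left.

Stack  Input  Action
--------------------
B $    f / $  output B → X
X $    f / $  output X → f /
f / $  f / $  match 'f'
/ $    / $    match '/'
$      $      accept

The string is accepted.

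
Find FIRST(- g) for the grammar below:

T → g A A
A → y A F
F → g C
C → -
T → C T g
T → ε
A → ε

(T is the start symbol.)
{ '-' }

To compute FIRST(- g), process the symbols left to right:
Symbol - is a terminal. Add '-' and stop.
FIRST(- g) = { '-' }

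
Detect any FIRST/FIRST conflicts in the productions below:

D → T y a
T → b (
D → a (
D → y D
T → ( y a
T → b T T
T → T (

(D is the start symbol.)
FIRST sets of the non-terminals at (or reachable through a nullable prefix from) the front of some alternative:
  FIRST(T) = { '(', 'b' }

Productions for D:
  D → T y a: FIRST = { '(', 'b' }
  D → a (: FIRST = { 'a' }
  D → y D: FIRST = { 'y' }
Productions for T:
  T → b (: FIRST = { 'b' }
  T → ( y a: FIRST = { '(' }
  T → b T T: FIRST = { 'b' }
  T → T (: FIRST = { '(', 'b' }

Conflict for T: T → b ( and T → b T T
  Overlap: { 'b' }
Conflict for T: T → b ( and T → T (
  Overlap: { 'b' }
Conflict for T: T → ( y a and T → T (
  Overlap: { '(' }
Conflict for T: T → b T T and T → T (
  Overlap: { 'b' }

Answer: Yes. T → b '(' / T → b T T on { 'b' }; T → b '(' / T → T '(' on { 'b' }; T → '(' y a / T → T '(' on { '(' }; T → b T T / T → T '(' on { 'b' }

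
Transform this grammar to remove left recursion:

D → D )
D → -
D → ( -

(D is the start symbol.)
D → - D'
D → ( - D'
D' → ) D'
D' → ε

D is directly left-recursive. The standard transformation for
  A → A α₁ | ... | A α_m | β₁ | ... | β_n
is
  A  → β₁ A' | ... | β_n A'
  A' → α₁ A' | ... | α_m A' | ε

D → - becomes D → - D'
D → ( - becomes D → ( - D'
D → D ) becomes D' → ) D'
Add D' → ε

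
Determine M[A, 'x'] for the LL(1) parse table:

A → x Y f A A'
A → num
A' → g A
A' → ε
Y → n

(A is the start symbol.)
To find M[A, 'x'], we find productions for A where 'x' is in the predict set (PREDICT(N → α) = (FIRST(α) \ {ε}) ∪ (FOLLOW(N) if α ⇒* ε)).

A → x Y f A A': PREDICT = { 'x' }
  'x' is in predict set, so this production goes in M[A, 'x']
A → num: PREDICT = { 'num' }

M[A, 'x'] = A → x Y f A A'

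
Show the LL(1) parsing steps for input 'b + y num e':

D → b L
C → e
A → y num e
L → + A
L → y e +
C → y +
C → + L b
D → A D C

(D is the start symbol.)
LL(1) parsing maintains a stack (initially the start symbol over $) and the input. At each step: if the stack top is a terminal, match it against the current input token; if it is a non-terminal N, replace it with the RHS of M[N, lookahead] (the unique production whose predict set contains the lookahead).

Stack is shown with the top on the left.

Stack      Input          Action
--------------------------------
D $        b + y num e $  output D → b L
b L $      b + y num e $  match 'b'
L $        + y num e $    output L → + A
+ A $      + y num e $    match '+'
A $        y num e $      output A → y num e
y num e $  y num e $      match 'y'
num e $    num e $        match 'num'
e $        e $            match 'e'
$          $              accept

The string is accepted.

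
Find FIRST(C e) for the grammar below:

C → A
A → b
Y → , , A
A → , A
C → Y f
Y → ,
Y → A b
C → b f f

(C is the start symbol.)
FIRST sets of the non-terminals involved (from the grammar, by fixed-point iteration):
  FIRST(C) = { ',', 'b' }

To compute FIRST(C e), process the symbols left to right:
Symbol C is a non-terminal. Add FIRST(C) \ {ε} = { ',', 'b' }
C is not nullable (ε ∉ FIRST(C)), so stop here.
FIRST(C e) = { ',', 'b' }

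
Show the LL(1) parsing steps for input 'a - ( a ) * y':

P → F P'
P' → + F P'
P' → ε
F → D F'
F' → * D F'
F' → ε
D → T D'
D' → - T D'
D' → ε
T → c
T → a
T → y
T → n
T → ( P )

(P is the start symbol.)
LL(1) parsing maintains a stack (initially the start symbol over $) and the input. At each step: if the stack top is a terminal, match it against the current input token; if it is a non-terminal N, replace it with the RHS of M[N, lookahead] (the unique production whose predict set contains the lookahead).

Stack is shown with the top on the left.

Stack                    Input            Action
------------------------------------------------
P $                      a - ( a ) * y $  output P → F P'
F P' $                   a - ( a ) * y $  output F → D F'
D F' P' $                a - ( a ) * y $  output D → T D'
T D' F' P' $             a - ( a ) * y $  output T → a
a D' F' P' $             a - ( a ) * y $  match 'a'
D' F' P' $               - ( a ) * y $    output D' → - T D'
- T D' F' P' $           - ( a ) * y $    match '-'
T D' F' P' $             ( a ) * y $      output T → ( P )
( P ) D' F' P' $         ( a ) * y $      match '('
P ) D' F' P' $           a ) * y $        output P → F P'
F P' ) D' F' P' $        a ) * y $        output F → D F'
D F' P' ) D' F' P' $     a ) * y $        output D → T D'
T D' F' P' ) D' F' P' $  a ) * y $        output T → a
a D' F' P' ) D' F' P' $  a ) * y $        match 'a'
D' F' P' ) D' F' P' $    ) * y $          output D' → ε
F' P' ) D' F' P' $       ) * y $          output F' → ε
P' ) D' F' P' $          ) * y $          output P' → ε
) D' F' P' $             ) * y $          match ')'
D' F' P' $               * y $            output D' → ε
F' P' $                  * y $            output F' → * D F'
* D F' P' $              * y $            match '*'
D F' P' $                y $              output D → T D'
T D' F' P' $             y $              output T → y
y D' F' P' $             y $              match 'y'
D' F' P' $               $                output D' → ε
F' P' $                  $                output F' → ε
P' $                     $                output P' → ε
$                        $                accept

The string is accepted.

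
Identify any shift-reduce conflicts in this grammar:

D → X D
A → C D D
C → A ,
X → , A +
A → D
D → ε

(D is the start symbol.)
Yes — I0: [D → .] vs [X → . , A +]; I1: [D → .] vs [X → . , A +]; I3: [D → .] vs [X → . , A +]; I6: [D → .] vs [X → . , A +]; I8: [D → .] vs [X → . , A +]

A shift-reduce conflict occurs when an LR(0) state has both:
  - a complete (reduce) item [A → α .] (dot at the end), and
  - a shift item [B → β . c γ] (dot before a terminal).

Augment with D' → D and build the canonical LR(0) collection (I0 = CLOSURE({[D' → . D]}), then GOTO on every symbol after a dot until no new states appear). It has 12 states:
  I0: { [D → . X D], [D → .], [D' → . D], [X → . , A +] }  — shift, reduce
  I1: { [A → . C D D], [A → . D], [C → . A ,], [D → . X D], [D → .], [X → , . A +], [X → . , A +] }  — shift, reduce
  I2: { [D' → D .] }  — accept
  I3: { [D → . X D], [D → .], [D → X . D], [X → . , A +] }  — shift, reduce
  I4: { [D → X D .] }  — reduce
  I5: { [C → A . ,], [X → , A . +] }  — shift
  I6: { [A → C . D D], [D → . X D], [D → .], [X → . , A +] }  — shift, reduce
  I7: { [A → D .] }  — reduce
  I8: { [A → C D . D], [D → . X D], [D → .], [X → . , A +] }  — shift, reduce
  I9: { [A → C D D .] }  — reduce
  I10: { [X → , A + .] }  — reduce
  I11: { [C → A , .] }  — reduce

I0 contains reduce item [D → .] and shift item [X → . , A +] — shift-reduce conflict.
I1 contains reduce item [D → .] and shift item [X → . , A +] — shift-reduce conflict.
I3 contains reduce item [D → .] and shift item [X → . , A +] — shift-reduce conflict.
I6 contains reduce item [D → .] and shift item [X → . , A +] — shift-reduce conflict.
I8 contains reduce item [D → .] and shift item [X → . , A +] — shift-reduce conflict.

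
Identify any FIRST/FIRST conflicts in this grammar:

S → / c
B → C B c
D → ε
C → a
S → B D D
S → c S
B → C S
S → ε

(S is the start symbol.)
A FIRST/FIRST conflict occurs when two productions N → α and N → β for the same non-terminal have FIRST(α) ∩ FIRST(β) ≠ ∅ (with ε ∈ FIRST of a nullable right-hand side, so two nullable alternatives also conflict).

FIRST sets of the non-terminals at (or reachable through a nullable prefix from) the front of some alternative:
  FIRST(B) = { 'a' }
  FIRST(C) = { 'a' }

Productions for S:
  S → / c: FIRST = { '/' }
  S → B D D: FIRST = { 'a' }
  S → c S: FIRST = { 'c' }
  S → ε: FIRST = { ε }
Productions for B:
  B → C B c: FIRST = { 'a' }
  B → C S: FIRST = { 'a' }
D, C have only one production, so no FIRST/FIRST conflict is possible there.

Conflict for B: B → C B c and B → C S
  Overlap: { 'a' }

Answer: Yes. B → C B c / B → C S on { 'a' }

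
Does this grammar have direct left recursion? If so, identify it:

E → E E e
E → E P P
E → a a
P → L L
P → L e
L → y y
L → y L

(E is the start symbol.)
Yes, E is left-recursive

Direct left recursion occurs when N → N α for some non-terminal N (the right-hand side begins with the left-hand side itself).

E → E E e: LEFT RECURSIVE (starts with E)
E → E P P: LEFT RECURSIVE (starts with E)
E → a a: starts with a
P → L L: starts with L
P → L e: starts with L
L → y y: starts with y
L → y L: starts with y

The grammar has direct left recursion on: E.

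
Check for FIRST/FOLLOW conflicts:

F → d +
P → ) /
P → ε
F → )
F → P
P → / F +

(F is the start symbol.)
Nullable non-terminals: F, P.
FIRST sets used below: FIRST(P) = { ')', '/', ε }

F: nullable alternative(s) F → P; FOLLOW(F) = { $, '+' }
  F → d +: FIRST \ {ε} = { 'd' } — disjoint from FOLLOW(F)
  F → ): FIRST \ {ε} = { ')' } — disjoint from FOLLOW(F)
  F → P: FIRST \ {ε} = { ')', '/' } — this is the only nullable alternative, skip

P: nullable alternative(s) P → ε; FOLLOW(P) = { $, '+' }
  P → ) /: FIRST \ {ε} = { ')' } — disjoint from FOLLOW(P)
  P → ε: FIRST \ {ε} = { } — this is the only nullable alternative, skip
  P → / F +: FIRST \ {ε} = { '/' } — disjoint from FOLLOW(P)

No FIRST/FOLLOW conflicts found.

Answer: No FIRST/FOLLOW conflicts.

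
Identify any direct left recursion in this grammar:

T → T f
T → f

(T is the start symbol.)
Yes, T is left-recursive

T → T f: LEFT RECURSIVE (starts with T)
T → f: starts with f

The grammar has direct left recursion on: T.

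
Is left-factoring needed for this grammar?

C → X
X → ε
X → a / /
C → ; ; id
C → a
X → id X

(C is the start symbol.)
No, left-factoring is not needed

Left-factoring is needed when two productions for the same non-terminal
share a common prefix on the right-hand side.

Productions for C:
  C → X
  C → ; ; id
  C → a
Productions for X:
  X → ε
  X → a / /
  X → id X

No common prefixes found.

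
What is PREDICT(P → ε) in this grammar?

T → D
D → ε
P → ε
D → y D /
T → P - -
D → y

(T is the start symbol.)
PREDICT(P → ε) = (FIRST(RHS) \ {ε}) ∪ (FOLLOW(P) if ε ∈ FIRST(RHS), i.e. RHS ⇒* ε)
The right-hand side is ε (FIRST(ε) = { ε }), so the predict set is FOLLOW(P) = { '-' }
PREDICT(P → ε) = { '-' }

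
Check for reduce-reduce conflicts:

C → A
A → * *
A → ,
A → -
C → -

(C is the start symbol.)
A reduce-reduce conflict occurs when an LR(0) state has two complete items [A → α .] and [B → β .] — both call for a reduction, and with no lookahead the parser cannot choose between them.

Augment with C' → C and build the canonical LR(0) collection (I0 = CLOSURE({[C' → . C]}), then GOTO on every symbol after a dot until no new states appear). It has 7 states:
  I0: { [A → . * *], [A → . ,], [A → . -], [C → . -], [C → . A], [C' → . C] }  — shift
  I1: { [A → * . *] }  — shift
  I2: { [A → , .] }  — reduce
  I3: { [A → - .], [C → - .] }  — 2 reduces
  I4: { [C → A .] }  — reduce
  I5: { [C' → C .] }  — accept
  I6: { [A → * * .] }  — reduce

I3 contains complete items [A → - .], [C → - .] — reduce-reduce conflict.

Answer: Yes — I3: [A → - .] vs [C → - .]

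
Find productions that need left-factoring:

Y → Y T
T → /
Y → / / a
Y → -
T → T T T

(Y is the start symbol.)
No, left-factoring is not needed

Left-factoring is needed when two productions for the same non-terminal
share a common prefix on the right-hand side.

Productions for Y:
  Y → Y T
  Y → / / a
  Y → -
Productions for T:
  T → /
  T → T T T

No common prefixes found.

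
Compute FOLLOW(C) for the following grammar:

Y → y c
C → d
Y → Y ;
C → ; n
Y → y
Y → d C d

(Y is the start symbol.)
{ 'd' }

To compute FOLLOW(C), find every occurrence of C on a right-hand side N → α C β: add FIRST(β) \ {ε}, and if β is empty or nullable also add FOLLOW(N). Iterate to a fixed point.

In Y → d C d: C is followed by d, add FIRST(d) \ {ε} = { 'd' }

Taking the union: FOLLOW(C) = { 'd' }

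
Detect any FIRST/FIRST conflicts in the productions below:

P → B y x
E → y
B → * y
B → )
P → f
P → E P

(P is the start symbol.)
No FIRST/FIRST conflicts.

FIRST sets of the non-terminals at (or reachable through a nullable prefix from) the front of some alternative:
  FIRST(B) = { ')', '*' }
  FIRST(E) = { 'y' }

Productions for P:
  P → B y x: FIRST = { ')', '*' }
  P → f: FIRST = { 'f' }
  P → E P: FIRST = { 'y' }
Productions for B:
  B → * y: FIRST = { '*' }
  B → ): FIRST = { ')' }
E has only one production, so no FIRST/FIRST conflict is possible there.

All alternatives of each non-terminal have pairwise disjoint FIRST sets.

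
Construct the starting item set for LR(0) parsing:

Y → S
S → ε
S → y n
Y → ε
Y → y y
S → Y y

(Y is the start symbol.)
{ [S → . Y y], [S → . y n], [S → .], [Y → . S], [Y → . y y], [Y → .], [Y' → . Y] }

First, augment the grammar with Y' → Y
I₀ = CLOSURE({ [Y' → . Y] }):
  [Y' → . Y] has the dot before Y: add [Y → . S], [Y → .], [Y → . y y]
  [Y → . S] has the dot before S: add [S → .], [S → . y n], [S → . Y y]
No further items can be added.

I₀ = { [S → . Y y], [S → . y n], [S → .], [Y → . S], [Y → . y y], [Y → .], [Y' → . Y] }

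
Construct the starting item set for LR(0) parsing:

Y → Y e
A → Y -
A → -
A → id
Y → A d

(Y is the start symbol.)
{ [A → . -], [A → . Y -], [A → . id], [Y → . A d], [Y → . Y e], [Y' → . Y] }

First, augment the grammar with Y' → Y
I₀ = CLOSURE({ [Y' → . Y] }):
  [Y' → . Y] has the dot before Y: add [Y → . Y e], [Y → . A d]
  [Y → . A d] has the dot before A: add [A → . Y -], [A → . -], [A → . id]
No further items can be added.

I₀ = { [A → . -], [A → . Y -], [A → . id], [Y → . A d], [Y → . Y e], [Y' → . Y] }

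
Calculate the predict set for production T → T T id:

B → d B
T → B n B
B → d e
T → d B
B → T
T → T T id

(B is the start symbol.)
PREDICT(T → T T id) = (FIRST(RHS) \ {ε}) ∪ (FOLLOW(T) if ε ∈ FIRST(RHS), i.e. RHS ⇒* ε)
FIRST(T) = { 'd' }
FIRST(T T id) = { 'd' }
ε ∉ FIRST(T T id), so FOLLOW(T) is not added.
PREDICT(T → T T id) = { 'd' }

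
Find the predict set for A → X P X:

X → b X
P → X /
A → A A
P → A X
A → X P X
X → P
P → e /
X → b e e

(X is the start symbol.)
PREDICT(A → X P X) = (FIRST(RHS) \ {ε}) ∪ (FOLLOW(A) if ε ∈ FIRST(RHS), i.e. RHS ⇒* ε)
FIRST(X) = { 'b', 'e' }
FIRST(X P X) = { 'b', 'e' }
ε ∉ FIRST(X P X), so FOLLOW(A) is not added.
PREDICT(A → X P X) = { 'b', 'e' }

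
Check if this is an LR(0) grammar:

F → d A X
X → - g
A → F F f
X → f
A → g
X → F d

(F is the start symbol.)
Augment with F' → F and build the canonical LR(0) collection (I0 = CLOSURE({[F' → . F]}), then GOTO on every symbol after a dot until no new states appear). It has 14 states:
  I0: { [F → . d A X], [F' → . F] }  — shift
  I1: { [F' → F .] }  — accept
  I2: { [A → . F F f], [A → . g], [F → . d A X], [F → d . A X] }  — shift
  I3: { [F → . d A X], [F → d A . X], [X → . - g], [X → . F d], [X → . f] }  — shift
  I4: { [A → F . F f], [F → . d A X] }  — shift
  I5: { [A → g .] }  — reduce
  I6: { [A → F F . f] }  — shift
  I7: { [A → F F f .] }  — reduce
  I8: { [X → - . g] }  — shift
  I9: { [X → F . d] }  — shift
  I10: { [F → d A X .] }  — reduce
  I11: { [X → f .] }  — reduce
  I12: { [X → F d .] }  — reduce
  I13: { [X → - g .] }  — reduce

Every state is either a pure shift/goto state or contains exactly one complete item and nothing to shift — no conflicts. The grammar is LR(0).

Answer: Yes, the grammar is LR(0)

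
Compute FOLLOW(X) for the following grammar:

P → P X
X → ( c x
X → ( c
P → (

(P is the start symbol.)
{ $, '(' }

In P → P X: X is at the end, add FOLLOW(P)

The FOLLOW sets referred to above (computed the same way, to a fixed point):
  FOLLOW(P) = { $, '(' }

Taking the union: FOLLOW(X) = { $, '(' }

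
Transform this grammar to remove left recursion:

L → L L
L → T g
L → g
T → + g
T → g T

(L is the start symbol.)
L → T g L'
L → g L'
L' → L L'
L' → ε
T → + g
T → g T

L is directly left-recursive. The standard transformation for
  A → A α₁ | ... | A α_m | β₁ | ... | β_n
is
  A  → β₁ A' | ... | β_n A'
  A' → α₁ A' | ... | α_m A' | ε

L → T g becomes L → T g L'
L → g becomes L → g L'
L → L L becomes L' → L L'
Add L' → ε

Productions for other non-terminals are unchanged:
  T → + g
  T → g T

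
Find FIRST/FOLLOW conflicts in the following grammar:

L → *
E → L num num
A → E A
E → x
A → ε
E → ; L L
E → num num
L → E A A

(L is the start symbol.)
A FIRST/FOLLOW conflict occurs when a non-terminal N has a nullable alternative N → β (β ⇒* ε) and another alternative N → α with FIRST(α) ∩ FOLLOW(N) ≠ ∅: on such a lookahead the parser cannot decide between expanding α and letting N vanish via β.

Nullable non-terminals: A.
FIRST sets used below: FIRST(E) = { '*', ';', 'num', 'x' }

A: nullable alternative(s) A → ε; FOLLOW(A) = { $, '*', ';', 'num', 'x' }
  A → E A: FIRST \ {ε} = { '*', ';', 'num', 'x' } — overlaps FOLLOW(A) on { '*', ';', 'num', 'x' }: CONFLICT
  A → ε: FIRST \ {ε} = { } — this is the only nullable alternative, skip

E, L have no nullable alternative, so no FIRST/FOLLOW check is needed there.

So the grammar has 1 FIRST/FOLLOW conflict (marked CONFLICT above).

Answer: Yes. A → E A with FOLLOW(A) on { '*', ';', 'num', 'x' }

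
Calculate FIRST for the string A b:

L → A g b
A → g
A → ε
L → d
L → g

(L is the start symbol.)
{ 'b', 'g' }

FIRST sets of the non-terminals involved (from the grammar, by fixed-point iteration):
  FIRST(A) = { 'g', ε }

To compute FIRST(A b), process the symbols left to right:
Symbol A is a non-terminal. Add FIRST(A) \ {ε} = { 'g' }
A is nullable (ε ∈ FIRST(A)), continue to the next symbol.
Symbol b is a terminal. Add 'b' and stop.
FIRST(A b) = { 'b', 'g' }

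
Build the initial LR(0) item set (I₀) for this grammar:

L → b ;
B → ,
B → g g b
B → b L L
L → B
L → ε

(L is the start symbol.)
First, augment the grammar with L' → L
I₀ = CLOSURE({ [L' → . L] }):
  [L' → . L] has the dot before L: add [L → . b ;], [L → . B], [L → .]
  [L → . B] has the dot before B: add [B → . ,], [B → . g g b], [B → . b L L]
No further items can be added.

I₀ = { [B → . ,], [B → . b L L], [B → . g g b], [L → . B], [L → . b ;], [L → .], [L' → . L] }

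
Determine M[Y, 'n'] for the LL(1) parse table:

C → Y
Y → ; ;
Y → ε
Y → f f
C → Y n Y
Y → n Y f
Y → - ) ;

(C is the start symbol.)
Y → ε, Y → n Y f

To find M[Y, 'n'], we find productions for Y where 'n' is in the predict set (PREDICT(N → α) = (FIRST(α) \ {ε}) ∪ (FOLLOW(N) if α ⇒* ε)).

Relevant sets:
  FOLLOW(Y) = { $, 'f', 'n' }

Y → ; ;: PREDICT = { ';' }
Y → ε: PREDICT = { $, 'f', 'n' }
  'n' is in predict set, so this production goes in M[Y, 'n']
Y → f f: PREDICT = { 'f' }
Y → n Y f: PREDICT = { 'n' }
  'n' is in predict set, so this production goes in M[Y, 'n']
Y → - ) ;: PREDICT = { '-' }

M[Y, 'n'] = Y → ε, Y → n Y f  (a multiply-defined cell — the grammar is not LL(1))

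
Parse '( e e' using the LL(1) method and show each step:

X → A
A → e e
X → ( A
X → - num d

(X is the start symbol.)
LL(1) parsing maintains a stack (initially the start symbol over $) and the input. At each step: if the stack top is a terminal, match it against the current input token; if it is a non-terminal N, replace it with the RHS of M[N, lookahead] (the unique production whose predict set contains the lookahead).

Stack is shown with the top on the left.

Stack  Input    Action
----------------------
X $    ( e e $  output X → ( A
( A $  ( e e $  match '('
A $    e e $    output A → e e
e e $  e e $    match 'e'
e $    e $      match 'e'
$      $        accept

The string is accepted.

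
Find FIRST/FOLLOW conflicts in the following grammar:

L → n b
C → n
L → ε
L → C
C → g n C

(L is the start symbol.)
Nullable non-terminals: L.
FIRST sets used below: FIRST(C) = { 'g', 'n' }

L: nullable alternative(s) L → ε; FOLLOW(L) = { $ }
  L → n b: FIRST \ {ε} = { 'n' } — disjoint from FOLLOW(L)
  L → ε: FIRST \ {ε} = { } — this is the only nullable alternative, skip
  L → C: FIRST \ {ε} = { 'g', 'n' } — disjoint from FOLLOW(L)

C has no nullable alternative, so no FIRST/FOLLOW check is needed there.

No FIRST/FOLLOW conflicts found.

Answer: No FIRST/FOLLOW conflicts.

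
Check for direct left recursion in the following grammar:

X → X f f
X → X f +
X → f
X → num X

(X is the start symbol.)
Direct left recursion occurs when N → N α for some non-terminal N (the right-hand side begins with the left-hand side itself).

X → X f f: LEFT RECURSIVE (starts with X)
X → X f +: LEFT RECURSIVE (starts with X)
X → f: starts with f
X → num X: starts with num

The grammar has direct left recursion on: X.

Answer: Yes, X is left-recursive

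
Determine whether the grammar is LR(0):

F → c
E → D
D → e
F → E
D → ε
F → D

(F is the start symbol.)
No. Shift-reduce conflict between [D → .] and [D → . e]

Augment with F' → F and build the canonical LR(0) collection (I0 = CLOSURE({[F' → . F]}), then GOTO on every symbol after a dot until no new states appear). It has 6 states:
  I0: { [D → . e], [D → .], [E → . D], [F → . D], [F → . E], [F → . c], [F' → . F] }  — shift, reduce
  I1: { [E → D .], [F → D .] }  — 2 reduces
  I2: { [F → E .] }  — reduce
  I3: { [F' → F .] }  — accept
  I4: { [F → c .] }  — reduce
  I5: { [D → e .] }  — reduce

Conflict in state I0:
  Shift-reduce conflict between [D → .] and [D → . e]
So the grammar is NOT LR(0).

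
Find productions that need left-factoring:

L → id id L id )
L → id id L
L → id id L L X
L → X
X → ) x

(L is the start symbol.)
Left-factoring is needed when two productions for the same non-terminal
share a common prefix on the right-hand side.

Productions for L:
  L → id id L id )
  L → id id L
  L → id id L L X
  L → X

Found common prefix 'id id L' in productions for L

Answer: Yes, L has productions with common prefix 'id id L'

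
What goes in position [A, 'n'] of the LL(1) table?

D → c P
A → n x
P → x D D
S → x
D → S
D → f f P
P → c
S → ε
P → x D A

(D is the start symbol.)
A → n x

To find M[A, 'n'], we find productions for A where 'n' is in the predict set (PREDICT(N → α) = (FIRST(α) \ {ε}) ∪ (FOLLOW(N) if α ⇒* ε)).

A → n x: PREDICT = { 'n' }
  'n' is in predict set, so this production goes in M[A, 'n']

M[A, 'n'] = A → n x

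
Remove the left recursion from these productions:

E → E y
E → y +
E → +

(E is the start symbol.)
E is directly left-recursive. The standard transformation for
  A → A α₁ | ... | A α_m | β₁ | ... | β_n
is
  A  → β₁ A' | ... | β_n A'
  A' → α₁ A' | ... | α_m A' | ε

E → y + becomes E → y + E'
E → + becomes E → + E'
E → E y becomes E' → y E'
Add E' → ε

Resulting grammar:
E → y + E'
E → + E'
E' → y E'
E' → ε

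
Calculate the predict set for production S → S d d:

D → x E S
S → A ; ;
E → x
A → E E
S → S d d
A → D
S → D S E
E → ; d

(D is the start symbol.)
{ ';', 'x' }

PREDICT(S → S d d) = (FIRST(RHS) \ {ε}) ∪ (FOLLOW(S) if ε ∈ FIRST(RHS), i.e. RHS ⇒* ε)
FIRST(S) = { ';', 'x' }
FIRST(S d d) = { ';', 'x' }
ε ∉ FIRST(S d d), so FOLLOW(S) is not added.
PREDICT(S → S d d) = { ';', 'x' }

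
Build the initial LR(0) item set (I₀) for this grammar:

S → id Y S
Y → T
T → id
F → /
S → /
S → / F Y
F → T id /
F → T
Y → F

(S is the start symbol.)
First, augment the grammar with S' → S
I₀ = CLOSURE({ [S' → . S] }):
  [S' → . S] has the dot before S: add [S → . id Y S], [S → . /], [S → . / F Y]
No further items can be added.

I₀ = { [S → . / F Y], [S → . /], [S → . id Y S], [S' → . S] }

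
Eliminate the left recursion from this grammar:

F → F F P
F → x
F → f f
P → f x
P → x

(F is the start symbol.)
F is directly left-recursive. The standard transformation for
  A → A α₁ | ... | A α_m | β₁ | ... | β_n
is
  A  → β₁ A' | ... | β_n A'
  A' → α₁ A' | ... | α_m A' | ε

F → x becomes F → x F'
F → f f becomes F → f f F'
F → F F P becomes F' → F P F'
Add F' → ε

Productions for other non-terminals are unchanged:
  P → f x
  P → x

Resulting grammar:
F → x F'
F → f f F'
F' → F P F'
F' → ε
P → f x
P → x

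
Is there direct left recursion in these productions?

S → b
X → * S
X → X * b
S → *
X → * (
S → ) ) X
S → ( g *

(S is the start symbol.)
Yes, X is left-recursive

Direct left recursion occurs when N → N α for some non-terminal N (the right-hand side begins with the left-hand side itself).

S → b: starts with b
X → * S: starts with '*'
X → X * b: LEFT RECURSIVE (starts with X)
S → *: starts with '*'
X → * (: starts with '*'
S → ) ) X: starts with ')'
S → ( g *: starts with '('

The grammar has direct left recursion on: X.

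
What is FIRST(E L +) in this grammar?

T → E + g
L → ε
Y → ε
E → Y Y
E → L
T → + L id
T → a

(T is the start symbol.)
FIRST sets of the non-terminals involved (from the grammar, by fixed-point iteration):
  FIRST(E) = { ε }
  FIRST(L) = { ε }

To compute FIRST(E L +), process the symbols left to right:
Symbol E is a non-terminal. Add FIRST(E) \ {ε} = { }
E is nullable (ε ∈ FIRST(E)), continue to the next symbol.
Symbol L is a non-terminal. Add FIRST(L) \ {ε} = { }
L is nullable (ε ∈ FIRST(L)), continue to the next symbol.
Symbol + is a terminal. Add '+' and stop.
FIRST(E L +) = { '+' }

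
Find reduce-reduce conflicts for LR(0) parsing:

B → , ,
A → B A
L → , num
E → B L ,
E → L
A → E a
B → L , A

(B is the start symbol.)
No reduce-reduce conflicts

Augment with B' → B and build the canonical LR(0) collection (I0 = CLOSURE({[B' → . B]}), then GOTO on every symbol after a dot until no new states appear). It has 15 states:
  I0: { [B → . , ,], [B → . L , A], [B' → . B], [L → . , num] }  — shift
  I1: { [B → , . ,], [L → , . num] }  — shift
  I2: { [B' → B .] }  — accept
  I3: { [B → L . , A] }  — shift
  I4: { [A → . B A], [A → . E a], [B → . , ,], [B → . L , A], [B → L , . A], [E → . B L ,], [E → . L], [L → . , num] }  — shift
  I5: { [B → L , A .] }  — reduce
  I6: { [A → . B A], [A → . E a], [A → B . A], [B → . , ,], [B → . L , A], [E → . B L ,], [E → . L], [E → B . L ,], [L → . , num] }  — shift
  I7: { [A → E . a] }  — shift
  I8: { [B → L . , A], [E → L .] }  — shift, reduce
  I9: { [A → E a .] }  — reduce
  I10: { [A → B A .] }  — reduce
  I11: { [B → L . , A], [E → B L . ,], [E → L .] }  — shift, reduce
  I12: { [A → . B A], [A → . E a], [B → . , ,], [B → . L , A], [B → L , . A], [E → . B L ,], [E → . L], [E → B L , .], [L → . , num] }  — shift, reduce
  I13: { [B → , , .] }  — reduce
  I14: { [L → , num .] }  — reduce

No state contains more than one complete item.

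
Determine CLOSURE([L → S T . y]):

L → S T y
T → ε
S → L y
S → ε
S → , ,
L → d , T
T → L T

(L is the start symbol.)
{ [L → S T . y] }

To compute CLOSURE, for each item [A → α.Bβ] where B is a non-terminal, add [B → .γ] for all productions B → γ; repeat for the newly added items until nothing changes.

Start with: [L → S T . y]
The dot precedes the terminal y, so nothing is added.

CLOSURE = { [L → S T . y] }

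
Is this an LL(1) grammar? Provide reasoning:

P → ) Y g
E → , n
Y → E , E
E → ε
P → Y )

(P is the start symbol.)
A grammar is LL(1) if for each non-terminal N with multiple productions, the predict sets of those productions are pairwise disjoint, where PREDICT(N → α) = (FIRST(α) \ {ε}) ∪ (FOLLOW(N) if α ⇒* ε).

Relevant sets:
  FIRST(Y) = { ',' }
  FOLLOW(E) = { ')', ',', 'g' }

For P:
  PREDICT(P → ')' Y g) = { ')' }
  PREDICT(P → Y ')') = { ',' }
For E:
  PREDICT(E → ',' n) = { ',' }
  PREDICT(E → ε) = { ')', ',', 'g' }
Y has a single production, so nothing to check there.

Conflict found: Predict set conflict for E: { ',' }
The grammar is NOT LL(1).

Answer: No. Predict set conflict for E: { ',' }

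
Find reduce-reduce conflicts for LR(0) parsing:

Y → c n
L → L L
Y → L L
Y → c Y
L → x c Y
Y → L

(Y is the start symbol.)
Yes — I9: [L → L L .] vs [Y → L L .]

A reduce-reduce conflict occurs when an LR(0) state has two complete items [A → α .] and [B → β .] — both call for a reduction, and with no lookahead the parser cannot choose between them.

Augment with Y' → Y and build the canonical LR(0) collection (I0 = CLOSURE({[Y' → . Y]}), then GOTO on every symbol after a dot until no new states appear). It has 11 states:
  I0: { [L → . L L], [L → . x c Y], [Y → . L L], [Y → . L], [Y → . c Y], [Y → . c n], [Y' → . Y] }  — shift
  I1: { [L → . L L], [L → . x c Y], [L → L . L], [Y → L . L], [Y → L .] }  — shift, reduce
  I2: { [Y' → Y .] }  — accept
  I3: { [L → . L L], [L → . x c Y], [Y → . L L], [Y → . L], [Y → . c Y], [Y → . c n], [Y → c . Y], [Y → c . n] }  — shift
  I4: { [L → x . c Y] }  — shift
  I5: { [L → . L L], [L → . x c Y], [L → x c . Y], [Y → . L L], [Y → . L], [Y → . c Y], [Y → . c n] }  — shift
  I6: { [L → x c Y .] }  — reduce
  I7: { [Y → c Y .] }  — reduce
  I8: { [Y → c n .] }  — reduce
  I9: { [L → . L L], [L → . x c Y], [L → L . L], [L → L L .], [Y → L L .] }  — shift, 2 reduces
  I10: { [L → . L L], [L → . x c Y], [L → L . L], [L → L L .] }  — shift, reduce

I9 contains complete items [L → L L .], [Y → L L .] — reduce-reduce conflict.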